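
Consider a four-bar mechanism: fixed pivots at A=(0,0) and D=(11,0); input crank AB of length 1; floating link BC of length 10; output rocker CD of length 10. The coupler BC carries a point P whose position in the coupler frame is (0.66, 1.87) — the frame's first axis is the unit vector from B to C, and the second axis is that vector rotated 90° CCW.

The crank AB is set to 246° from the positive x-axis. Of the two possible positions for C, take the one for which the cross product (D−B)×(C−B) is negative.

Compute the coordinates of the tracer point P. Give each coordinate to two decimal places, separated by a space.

A=(0,0), D=(11.00,0)
B = A + 1.00·(cos246°, sin246°) = (-0.4067, -0.9135)
|BD| = 11.4433
circle(B,10.00) ∩ circle(D,10.00): a=5.7216, h=8.2014
  candidates: C₊=(4.6419,7.7184) cross=93.851; C₋=(5.9514,-8.6320) cross=-93.851
  mode - wants cross < 0 → take C=(5.9514,-8.6320) (cross=-93.851)
ex = (C−B)/|BC| = (0.6358,-0.7718); ey = (0.7718,0.6358)
P = B + 0.66·ex + 1.87·ey = (1.4562,-0.2340)

1.46 -0.23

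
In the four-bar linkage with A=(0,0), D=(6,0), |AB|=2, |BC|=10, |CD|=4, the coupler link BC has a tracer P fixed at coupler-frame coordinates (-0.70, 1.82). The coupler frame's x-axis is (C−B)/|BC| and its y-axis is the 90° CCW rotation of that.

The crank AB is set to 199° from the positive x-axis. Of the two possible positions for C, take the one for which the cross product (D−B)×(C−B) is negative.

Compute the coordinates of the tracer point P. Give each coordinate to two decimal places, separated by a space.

A=(0,0), D=(6.00,0)
B = A + 2.00·(cos199°, sin199°) = (-1.8910, -0.6511)
|BD| = 7.9179
circle(B,10.00) ∩ circle(D,4.00): a=9.2634, h=3.7669
  candidates: C₊=(7.0312,3.8648) cross=29.826; C₋=(7.6508,-3.6435) cross=-29.826
  mode - wants cross < 0 → take C=(7.6508,-3.6435) (cross=-29.826)
ex = (C−B)/|BC| = (0.9542,-0.2992); ey = (0.2992,0.9542)
P = B + -0.70·ex + 1.82·ey = (-2.0144,1.2949)

-2.01 1.29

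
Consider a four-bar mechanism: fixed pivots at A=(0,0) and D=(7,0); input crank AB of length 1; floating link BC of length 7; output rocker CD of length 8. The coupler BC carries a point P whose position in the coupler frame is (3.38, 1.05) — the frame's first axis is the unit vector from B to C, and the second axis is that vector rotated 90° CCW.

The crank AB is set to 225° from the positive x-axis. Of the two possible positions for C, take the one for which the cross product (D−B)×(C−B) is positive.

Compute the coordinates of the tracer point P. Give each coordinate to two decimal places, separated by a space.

-0.58 2.83

A=(0,0), D=(7.00,0)
B = A + 1.00·(cos225°, sin225°) = (-0.7071, -0.7071)
|BD| = 7.7395
circle(B,7.00) ∩ circle(D,8.00): a=2.9007, h=6.3707
  candidates: C₊=(1.5994,5.9020) cross=49.306; C₋=(2.7635,-6.7862) cross=-49.306
  mode + wants cross > 0 → take C=(1.5994,5.9020) (cross=49.306)
ex = (C−B)/|BC| = (0.3295,0.9442); ey = (-0.9442,0.3295)
P = B + 3.38·ex + 1.05·ey = (-0.5848,2.8301)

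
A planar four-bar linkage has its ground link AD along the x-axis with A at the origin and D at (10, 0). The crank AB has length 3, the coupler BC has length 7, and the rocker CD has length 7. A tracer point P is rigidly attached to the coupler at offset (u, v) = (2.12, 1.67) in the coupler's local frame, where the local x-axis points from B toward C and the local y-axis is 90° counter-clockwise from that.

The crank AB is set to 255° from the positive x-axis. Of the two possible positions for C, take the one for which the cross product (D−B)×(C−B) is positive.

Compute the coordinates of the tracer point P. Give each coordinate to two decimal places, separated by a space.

A=(0,0), D=(10.00,0)
B = A + 3.00·(cos255°, sin255°) = (-0.7765, -2.8978)
|BD| = 11.1593
circle(B,7.00) ∩ circle(D,7.00): a=5.5796, h=4.2270
  candidates: C₊=(3.5141,2.6331) cross=47.170; C₋=(5.7094,-5.5309) cross=-47.170
  mode + wants cross > 0 → take C=(3.5141,2.6331) (cross=47.170)
ex = (C−B)/|BC| = (0.6129,0.7901); ey = (-0.7901,0.6129)
P = B + 2.12·ex + 1.67·ey = (-0.7965,-0.1991)

-0.80 -0.20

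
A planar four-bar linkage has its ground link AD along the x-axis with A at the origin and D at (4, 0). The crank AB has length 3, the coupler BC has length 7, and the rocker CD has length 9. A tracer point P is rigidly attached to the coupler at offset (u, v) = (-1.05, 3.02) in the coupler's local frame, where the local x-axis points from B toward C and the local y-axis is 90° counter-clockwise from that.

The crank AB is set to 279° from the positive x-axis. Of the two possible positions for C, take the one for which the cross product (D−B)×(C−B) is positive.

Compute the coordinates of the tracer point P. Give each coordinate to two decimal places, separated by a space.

-0.69 -5.94

A=(0,0), D=(4.00,0)
B = A + 3.00·(cos279°, sin279°) = (0.4693, -2.9631)
|BD| = 4.6093
circle(B,7.00) ∩ circle(D,9.00): a=-1.1666, h=6.9021
  candidates: C₊=(-4.8613,1.5740) cross=31.814; C₋=(4.0127,-9.0000) cross=-31.814
  mode + wants cross > 0 → take C=(-4.8613,1.5740) (cross=31.814)
ex = (C−B)/|BC| = (-0.7615,0.6481); ey = (-0.6481,-0.7615)
P = B + -1.05·ex + 3.02·ey = (-0.6885,-5.9434)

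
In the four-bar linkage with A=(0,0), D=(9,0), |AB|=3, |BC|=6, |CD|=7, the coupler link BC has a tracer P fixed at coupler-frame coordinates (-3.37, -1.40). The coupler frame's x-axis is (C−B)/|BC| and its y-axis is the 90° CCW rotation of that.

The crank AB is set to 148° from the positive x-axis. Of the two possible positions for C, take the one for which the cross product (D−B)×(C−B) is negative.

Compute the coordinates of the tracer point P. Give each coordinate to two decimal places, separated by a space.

A=(0,0), D=(9.00,0)
B = A + 3.00·(cos148°, sin148°) = (-2.5441, 1.5898)
|BD| = 11.6531
circle(B,6.00) ∩ circle(D,7.00): a=5.2688, h=2.8706
  candidates: C₊=(3.0670,3.7147) cross=33.451; C₋=(2.2837,-1.9728) cross=-33.451
  mode - wants cross < 0 → take C=(2.2837,-1.9728) (cross=-33.451)
ex = (C−B)/|BC| = (0.8046,-0.5938); ey = (0.5938,0.8046)
P = B + -3.37·ex + -1.40·ey = (-6.0871,2.4642)

-6.09 2.46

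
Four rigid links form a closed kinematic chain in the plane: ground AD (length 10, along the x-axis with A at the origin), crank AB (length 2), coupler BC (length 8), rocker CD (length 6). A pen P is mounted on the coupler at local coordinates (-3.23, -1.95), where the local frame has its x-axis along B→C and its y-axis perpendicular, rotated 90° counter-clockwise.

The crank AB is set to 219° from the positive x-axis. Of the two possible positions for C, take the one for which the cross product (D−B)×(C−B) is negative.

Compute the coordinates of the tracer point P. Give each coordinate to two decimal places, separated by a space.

-5.28 -1.82

A=(0,0), D=(10.00,0)
B = A + 2.00·(cos219°, sin219°) = (-1.5543, -1.2586)
|BD| = 11.6226
circle(B,8.00) ∩ circle(D,6.00): a=7.0159, h=3.8442
  candidates: C₊=(5.0040,3.3227) cross=44.679; C₋=(5.8366,-4.3204) cross=-44.679
  mode - wants cross < 0 → take C=(5.8366,-4.3204) (cross=-44.679)
ex = (C−B)/|BC| = (0.9239,-0.3827); ey = (0.3827,0.9239)
P = B + -3.23·ex + -1.95·ey = (-5.2847,-1.8240)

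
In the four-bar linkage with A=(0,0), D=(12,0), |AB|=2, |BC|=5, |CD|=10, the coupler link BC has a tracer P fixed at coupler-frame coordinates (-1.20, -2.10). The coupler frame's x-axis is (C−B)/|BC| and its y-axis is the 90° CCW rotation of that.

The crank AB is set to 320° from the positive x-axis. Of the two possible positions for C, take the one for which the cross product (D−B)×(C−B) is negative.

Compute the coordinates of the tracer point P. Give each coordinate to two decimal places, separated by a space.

A=(0,0), D=(12.00,0)
B = A + 2.00·(cos320°, sin320°) = (1.5321, -1.2856)
|BD| = 10.5466
circle(B,5.00) ∩ circle(D,10.00): a=1.7176, h=4.6957
  candidates: C₊=(2.6645,3.5845) cross=49.524; C₋=(3.8093,-5.7369) cross=-49.524
  mode - wants cross < 0 → take C=(3.8093,-5.7369) (cross=-49.524)
ex = (C−B)/|BC| = (0.4554,-0.8903); ey = (0.8903,0.4554)
P = B + -1.20·ex + -2.10·ey = (-0.8840,-1.1737)

-0.88 -1.17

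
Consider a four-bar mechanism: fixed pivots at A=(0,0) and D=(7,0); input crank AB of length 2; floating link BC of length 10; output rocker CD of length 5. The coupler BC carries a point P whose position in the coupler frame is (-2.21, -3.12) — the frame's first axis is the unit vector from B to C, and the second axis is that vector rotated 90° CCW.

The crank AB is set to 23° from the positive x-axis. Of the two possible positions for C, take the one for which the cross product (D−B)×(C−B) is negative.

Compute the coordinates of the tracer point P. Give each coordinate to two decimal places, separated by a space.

-1.31 -1.38

A=(0,0), D=(7.00,0)
B = A + 2.00·(cos23°, sin23°) = (1.8410, 0.7815)
|BD| = 5.2178
circle(B,10.00) ∩ circle(D,5.00): a=9.7958, h=2.0105
  candidates: C₊=(11.8274,1.3022) cross=10.491; C₋=(11.2252,-2.6735) cross=-10.491
  mode - wants cross < 0 → take C=(11.2252,-2.6735) (cross=-10.491)
ex = (C−B)/|BC| = (0.9384,-0.3455); ey = (0.3455,0.9384)
P = B + -2.21·ex + -3.12·ey = (-1.3108,-1.3829)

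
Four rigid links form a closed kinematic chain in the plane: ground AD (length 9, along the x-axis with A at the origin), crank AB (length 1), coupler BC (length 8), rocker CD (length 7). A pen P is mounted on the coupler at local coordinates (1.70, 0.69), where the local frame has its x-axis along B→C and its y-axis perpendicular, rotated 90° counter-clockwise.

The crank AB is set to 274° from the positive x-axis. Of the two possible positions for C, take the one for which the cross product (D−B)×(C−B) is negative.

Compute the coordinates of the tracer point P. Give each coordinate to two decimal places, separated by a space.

1.80 -1.62

A=(0,0), D=(9.00,0)
B = A + 1.00·(cos274°, sin274°) = (0.0698, -0.9976)
|BD| = 8.9858
circle(B,8.00) ∩ circle(D,7.00): a=5.3275, h=5.9680
  candidates: C₊=(4.7018,5.5250) cross=53.627; C₋=(6.0269,-6.3373) cross=-53.627
  mode - wants cross < 0 → take C=(6.0269,-6.3373) (cross=-53.627)
ex = (C−B)/|BC| = (0.7446,-0.6675); ey = (0.6675,0.7446)
P = B + 1.70·ex + 0.69·ey = (1.7962,-1.6184)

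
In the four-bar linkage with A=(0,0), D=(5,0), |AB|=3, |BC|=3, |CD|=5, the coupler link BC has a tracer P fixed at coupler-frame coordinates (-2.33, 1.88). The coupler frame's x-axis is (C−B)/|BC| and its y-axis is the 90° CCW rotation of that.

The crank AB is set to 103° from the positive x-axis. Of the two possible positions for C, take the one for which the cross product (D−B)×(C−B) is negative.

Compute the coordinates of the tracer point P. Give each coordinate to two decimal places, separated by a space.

0.63 5.62

A=(0,0), D=(5.00,0)
B = A + 3.00·(cos103°, sin103°) = (-0.6749, 2.9231)
|BD| = 6.3835
circle(B,3.00) ∩ circle(D,5.00): a=1.9385, h=2.2896
  candidates: C₊=(2.0969,4.0709) cross=14.616; C₋=(-0.0000,-0.0000) cross=-14.616
  mode - wants cross < 0 → take C=(-0.0000,-0.0000) (cross=-14.616)
ex = (C−B)/|BC| = (0.2250,-0.9744); ey = (0.9744,0.2250)
P = B + -2.33·ex + 1.88·ey = (0.6328,5.6163)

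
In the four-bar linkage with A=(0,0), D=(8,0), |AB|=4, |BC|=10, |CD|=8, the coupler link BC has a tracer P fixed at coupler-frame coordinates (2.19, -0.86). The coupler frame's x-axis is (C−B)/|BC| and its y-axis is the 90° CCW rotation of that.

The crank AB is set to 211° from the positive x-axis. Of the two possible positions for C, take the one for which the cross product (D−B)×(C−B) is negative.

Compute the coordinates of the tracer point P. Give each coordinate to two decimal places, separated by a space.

-2.04 -3.96

A=(0,0), D=(8.00,0)
B = A + 4.00·(cos211°, sin211°) = (-3.4287, -2.0602)
|BD| = 11.6129
circle(B,10.00) ∩ circle(D,8.00): a=7.3564, h=6.7737
  candidates: C₊=(2.6094,5.9111) cross=78.662; C₋=(5.0128,-7.4213) cross=-78.662
  mode - wants cross < 0 → take C=(5.0128,-7.4213) (cross=-78.662)
ex = (C−B)/|BC| = (0.8441,-0.5361); ey = (0.5361,0.8441)
P = B + 2.19·ex + -0.86·ey = (-2.0411,-3.9602)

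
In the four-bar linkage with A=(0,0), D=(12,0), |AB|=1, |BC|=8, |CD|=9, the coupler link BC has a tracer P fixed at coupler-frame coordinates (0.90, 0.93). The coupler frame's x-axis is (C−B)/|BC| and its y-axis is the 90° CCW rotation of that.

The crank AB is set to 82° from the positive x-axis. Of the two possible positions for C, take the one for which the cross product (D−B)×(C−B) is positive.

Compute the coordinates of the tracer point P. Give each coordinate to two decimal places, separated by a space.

A=(0,0), D=(12.00,0)
B = A + 1.00·(cos82°, sin82°) = (0.1392, 0.9903)
|BD| = 11.9021
circle(B,8.00) ∩ circle(D,9.00): a=5.2369, h=6.0477
  candidates: C₊=(5.8611,6.5813) cross=71.981; C₋=(4.8547,-5.4722) cross=-71.981
  mode + wants cross > 0 → take C=(5.8611,6.5813) (cross=71.981)
ex = (C−B)/|BC| = (0.7152,0.6989); ey = (-0.6989,0.7152)
P = B + 0.90·ex + 0.93·ey = (0.1329,2.2844)

0.13 2.28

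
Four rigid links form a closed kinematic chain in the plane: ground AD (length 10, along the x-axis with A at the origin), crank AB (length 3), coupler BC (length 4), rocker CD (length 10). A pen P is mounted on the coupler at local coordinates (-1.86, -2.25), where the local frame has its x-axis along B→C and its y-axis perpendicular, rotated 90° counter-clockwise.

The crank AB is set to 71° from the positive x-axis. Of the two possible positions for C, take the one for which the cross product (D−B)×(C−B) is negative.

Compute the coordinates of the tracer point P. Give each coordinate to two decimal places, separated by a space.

-0.78 5.16

A=(0,0), D=(10.00,0)
B = A + 3.00·(cos71°, sin71°) = (0.9767, 2.8366)
|BD| = 9.4586
circle(B,4.00) ∩ circle(D,10.00): a=0.2889, h=3.9896
  candidates: C₊=(2.4488,6.5558) cross=37.736; C₋=(0.0559,-1.0560) cross=-37.736
  mode - wants cross < 0 → take C=(0.0559,-1.0560) (cross=-37.736)
ex = (C−B)/|BC| = (-0.2302,-0.9731); ey = (0.9731,-0.2302)
P = B + -1.86·ex + -2.25·ey = (-0.7847,5.1645)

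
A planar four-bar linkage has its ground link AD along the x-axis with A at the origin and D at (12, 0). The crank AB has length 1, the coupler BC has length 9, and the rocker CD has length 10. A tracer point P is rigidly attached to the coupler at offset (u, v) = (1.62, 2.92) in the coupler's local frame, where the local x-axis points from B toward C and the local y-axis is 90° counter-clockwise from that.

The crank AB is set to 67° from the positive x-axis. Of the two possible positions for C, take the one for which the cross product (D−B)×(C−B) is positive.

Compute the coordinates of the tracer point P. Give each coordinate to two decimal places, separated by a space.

-0.89 4.00

A=(0,0), D=(12.00,0)
B = A + 1.00·(cos67°, sin67°) = (0.3907, 0.9205)
|BD| = 11.6457
circle(B,9.00) ∩ circle(D,10.00): a=5.0071, h=7.4786
  candidates: C₊=(5.9733,7.9799) cross=87.093; C₋=(4.7910,-6.9304) cross=-87.093
  mode + wants cross > 0 → take C=(5.9733,7.9799) (cross=87.093)
ex = (C−B)/|BC| = (0.6203,0.7844); ey = (-0.7844,0.6203)
P = B + 1.62·ex + 2.92·ey = (-0.8948,4.0024)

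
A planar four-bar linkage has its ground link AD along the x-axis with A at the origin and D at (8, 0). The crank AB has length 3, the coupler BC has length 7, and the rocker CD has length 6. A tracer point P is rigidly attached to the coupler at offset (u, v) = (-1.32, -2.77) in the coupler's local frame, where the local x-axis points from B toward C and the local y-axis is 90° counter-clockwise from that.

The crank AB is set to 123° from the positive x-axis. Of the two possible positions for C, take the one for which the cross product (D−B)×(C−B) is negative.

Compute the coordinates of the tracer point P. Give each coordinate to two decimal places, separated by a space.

A=(0,0), D=(8.00,0)
B = A + 3.00·(cos123°, sin123°) = (-1.6339, 2.5160)
|BD| = 9.9570
circle(B,7.00) ∩ circle(D,6.00): a=5.6313, h=4.1579
  candidates: C₊=(4.8653,5.1160) cross=41.400; C₋=(2.7640,-2.9299) cross=-41.400
  mode - wants cross < 0 → take C=(2.7640,-2.9299) (cross=-41.400)
ex = (C−B)/|BC| = (0.6283,-0.7780); ey = (0.7780,0.6283)
P = B + -1.32·ex + -2.77·ey = (-4.6183,1.8026)

-4.62 1.80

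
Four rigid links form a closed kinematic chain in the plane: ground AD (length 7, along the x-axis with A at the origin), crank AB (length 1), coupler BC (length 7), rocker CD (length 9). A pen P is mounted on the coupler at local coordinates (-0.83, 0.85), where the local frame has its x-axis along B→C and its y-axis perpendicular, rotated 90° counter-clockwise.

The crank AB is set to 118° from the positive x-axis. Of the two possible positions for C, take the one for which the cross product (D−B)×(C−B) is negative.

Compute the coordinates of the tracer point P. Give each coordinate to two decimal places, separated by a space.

A=(0,0), D=(7.00,0)
B = A + 1.00·(cos118°, sin118°) = (-0.4695, 0.8829)
|BD| = 7.5215
circle(B,7.00) ∩ circle(D,9.00): a=1.6335, h=6.8067
  candidates: C₊=(1.9518,7.4509) cross=51.197; C₋=(0.3537,-6.0685) cross=-51.197
  mode - wants cross < 0 → take C=(0.3537,-6.0685) (cross=-51.197)
ex = (C−B)/|BC| = (0.1176,-0.9931); ey = (0.9931,0.1176)
P = B + -0.83·ex + 0.85·ey = (0.2770,1.8071)

0.28 1.81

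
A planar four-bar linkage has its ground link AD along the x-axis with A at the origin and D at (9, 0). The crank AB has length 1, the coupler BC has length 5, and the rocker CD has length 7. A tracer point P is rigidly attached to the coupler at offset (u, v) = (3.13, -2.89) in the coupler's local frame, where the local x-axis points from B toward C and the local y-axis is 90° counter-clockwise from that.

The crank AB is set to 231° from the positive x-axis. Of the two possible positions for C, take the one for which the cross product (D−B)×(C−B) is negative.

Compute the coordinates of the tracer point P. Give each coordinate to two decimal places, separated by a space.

-0.05 -5.00

A=(0,0), D=(9.00,0)
B = A + 1.00·(cos231°, sin231°) = (-0.6293, -0.7771)
|BD| = 9.6606
circle(B,5.00) ∩ circle(D,7.00): a=3.5882, h=3.4821
  candidates: C₊=(2.6671,2.9823) cross=33.639; C₋=(3.2273,-3.9593) cross=-33.639
  mode - wants cross < 0 → take C=(3.2273,-3.9593) (cross=-33.639)
ex = (C−B)/|BC| = (0.7713,-0.6364); ey = (0.6364,0.7713)
P = B + 3.13·ex + -2.89·ey = (-0.0544,-4.9983)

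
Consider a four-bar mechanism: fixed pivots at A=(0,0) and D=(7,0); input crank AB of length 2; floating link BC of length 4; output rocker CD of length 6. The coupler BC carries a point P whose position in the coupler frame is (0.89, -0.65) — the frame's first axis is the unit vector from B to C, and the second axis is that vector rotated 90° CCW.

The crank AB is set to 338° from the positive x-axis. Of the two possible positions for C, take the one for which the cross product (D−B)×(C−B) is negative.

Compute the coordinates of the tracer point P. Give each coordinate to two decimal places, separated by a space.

A=(0,0), D=(7.00,0)
B = A + 2.00·(cos338°, sin338°) = (1.8544, -0.7492)
|BD| = 5.1999
circle(B,4.00) ∩ circle(D,6.00): a=0.6768, h=3.9423
  candidates: C₊=(1.9561,3.2495) cross=20.500; C₋=(3.0922,-4.5529) cross=-20.500
  mode - wants cross < 0 → take C=(3.0922,-4.5529) (cross=-20.500)
ex = (C−B)/|BC| = (0.3094,-0.9509); ey = (0.9509,0.3094)
P = B + 0.89·ex + -0.65·ey = (1.5117,-1.7967)

1.51 -1.80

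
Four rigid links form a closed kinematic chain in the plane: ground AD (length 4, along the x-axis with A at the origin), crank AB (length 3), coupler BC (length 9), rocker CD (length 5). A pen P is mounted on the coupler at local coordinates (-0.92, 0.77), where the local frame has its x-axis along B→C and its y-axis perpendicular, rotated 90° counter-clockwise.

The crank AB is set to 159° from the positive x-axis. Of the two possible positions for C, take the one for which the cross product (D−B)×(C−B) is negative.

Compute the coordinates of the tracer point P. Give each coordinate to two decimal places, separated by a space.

A=(0,0), D=(4.00,0)
B = A + 3.00·(cos159°, sin159°) = (-2.8007, 1.0751)
|BD| = 6.8852
circle(B,9.00) ∩ circle(D,5.00): a=7.5093, h=4.9609
  candidates: C₊=(5.3911,4.8026) cross=34.157; C₋=(3.8418,-4.9975) cross=-34.157
  mode - wants cross < 0 → take C=(3.8418,-4.9975) (cross=-34.157)
ex = (C−B)/|BC| = (0.7381,-0.6747); ey = (0.6747,0.7381)
P = B + -0.92·ex + 0.77·ey = (-2.9602,2.2642)

-2.96 2.26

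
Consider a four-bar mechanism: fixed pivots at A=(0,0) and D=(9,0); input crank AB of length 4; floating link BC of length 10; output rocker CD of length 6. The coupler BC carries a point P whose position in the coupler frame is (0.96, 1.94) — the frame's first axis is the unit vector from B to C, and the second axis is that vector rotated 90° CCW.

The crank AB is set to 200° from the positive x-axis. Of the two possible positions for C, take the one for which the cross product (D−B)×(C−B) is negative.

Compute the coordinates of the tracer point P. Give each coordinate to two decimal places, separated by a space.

A=(0,0), D=(9.00,0)
B = A + 4.00·(cos200°, sin200°) = (-3.7588, -1.3681)
|BD| = 12.8319
circle(B,10.00) ∩ circle(D,6.00): a=8.9097, h=4.5405
  candidates: C₊=(4.6161,4.0965) cross=58.264; C₋=(5.5843,-4.9328) cross=-58.264
  mode - wants cross < 0 → take C=(5.5843,-4.9328) (cross=-58.264)
ex = (C−B)/|BC| = (0.9343,-0.3565); ey = (0.3565,0.9343)
P = B + 0.96·ex + 1.94·ey = (-2.1703,0.1023)

-2.17 0.10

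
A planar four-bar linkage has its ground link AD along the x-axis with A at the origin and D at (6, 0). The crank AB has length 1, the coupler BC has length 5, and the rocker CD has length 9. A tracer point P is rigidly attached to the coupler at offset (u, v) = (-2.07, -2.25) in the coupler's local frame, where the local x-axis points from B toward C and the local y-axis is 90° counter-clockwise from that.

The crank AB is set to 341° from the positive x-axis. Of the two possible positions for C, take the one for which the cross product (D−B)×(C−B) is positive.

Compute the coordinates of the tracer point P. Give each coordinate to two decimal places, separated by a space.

A=(0,0), D=(6.00,0)
B = A + 1.00·(cos341°, sin341°) = (0.9455, -0.3256)
|BD| = 5.0650
circle(B,5.00) ∩ circle(D,9.00): a=-2.9957, h=4.0032
  candidates: C₊=(-2.3013,3.4768) cross=20.276; C₋=(-1.7867,-4.5131) cross=-20.276
  mode + wants cross > 0 → take C=(-2.3013,3.4768) (cross=20.276)
ex = (C−B)/|BC| = (-0.6494,0.7605); ey = (-0.7605,-0.6494)
P = B + -2.07·ex + -2.25·ey = (4.0008,-0.4387)

4.00 -0.44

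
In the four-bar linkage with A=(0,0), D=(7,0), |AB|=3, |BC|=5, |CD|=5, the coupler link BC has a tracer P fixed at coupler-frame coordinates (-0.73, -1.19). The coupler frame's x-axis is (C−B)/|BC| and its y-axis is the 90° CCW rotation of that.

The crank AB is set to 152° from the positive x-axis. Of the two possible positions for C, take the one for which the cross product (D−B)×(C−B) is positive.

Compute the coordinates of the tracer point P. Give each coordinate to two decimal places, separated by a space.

A=(0,0), D=(7.00,0)
B = A + 3.00·(cos152°, sin152°) = (-2.6488, 1.4084)
|BD| = 9.7511
circle(B,5.00) ∩ circle(D,5.00): a=4.8755, h=1.1086
  candidates: C₊=(2.3357,1.8012) cross=10.810; C₋=(2.0155,-0.3928) cross=-10.810
  mode + wants cross > 0 → take C=(2.3357,1.8012) (cross=10.810)
ex = (C−B)/|BC| = (0.9969,0.0786); ey = (-0.0786,0.9969)
P = B + -0.73·ex + -1.19·ey = (-3.2831,0.1647)

-3.28 0.16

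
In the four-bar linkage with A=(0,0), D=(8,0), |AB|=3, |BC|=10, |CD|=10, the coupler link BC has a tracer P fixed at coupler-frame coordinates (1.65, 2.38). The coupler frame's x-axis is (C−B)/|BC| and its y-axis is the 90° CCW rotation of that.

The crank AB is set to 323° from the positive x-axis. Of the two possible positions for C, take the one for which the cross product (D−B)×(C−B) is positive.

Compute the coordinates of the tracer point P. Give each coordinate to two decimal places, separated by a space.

-0.01 -0.19

A=(0,0), D=(8.00,0)
B = A + 3.00·(cos323°, sin323°) = (2.3959, -1.8054)
|BD| = 5.8877
circle(B,10.00) ∩ circle(D,10.00): a=2.9439, h=9.5569
  candidates: C₊=(2.2674,8.1937) cross=56.268; C₋=(8.1285,-9.9992) cross=-56.268
  mode + wants cross > 0 → take C=(2.2674,8.1937) (cross=56.268)
ex = (C−B)/|BC| = (-0.0129,0.9999); ey = (-0.9999,-0.0129)
P = B + 1.65·ex + 2.38·ey = (-0.0051,-0.1862)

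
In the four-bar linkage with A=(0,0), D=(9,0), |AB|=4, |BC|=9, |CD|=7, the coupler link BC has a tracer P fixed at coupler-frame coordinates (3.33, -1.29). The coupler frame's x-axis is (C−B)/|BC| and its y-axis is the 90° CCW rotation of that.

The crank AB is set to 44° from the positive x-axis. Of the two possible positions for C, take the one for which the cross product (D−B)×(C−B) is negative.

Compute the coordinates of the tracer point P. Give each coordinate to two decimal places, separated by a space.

2.51 -0.77

A=(0,0), D=(9.00,0)
B = A + 4.00·(cos44°, sin44°) = (2.8774, 2.7786)
|BD| = 6.7237
circle(B,9.00) ∩ circle(D,7.00): a=5.7415, h=6.9308
  candidates: C₊=(10.9698,6.7171) cross=46.600; C₋=(5.2414,-5.9053) cross=-46.600
  mode - wants cross < 0 → take C=(5.2414,-5.9053) (cross=-46.600)
ex = (C−B)/|BC| = (0.2627,-0.9649); ey = (0.9649,0.2627)
P = B + 3.33·ex + -1.29·ey = (2.5074,-0.7733)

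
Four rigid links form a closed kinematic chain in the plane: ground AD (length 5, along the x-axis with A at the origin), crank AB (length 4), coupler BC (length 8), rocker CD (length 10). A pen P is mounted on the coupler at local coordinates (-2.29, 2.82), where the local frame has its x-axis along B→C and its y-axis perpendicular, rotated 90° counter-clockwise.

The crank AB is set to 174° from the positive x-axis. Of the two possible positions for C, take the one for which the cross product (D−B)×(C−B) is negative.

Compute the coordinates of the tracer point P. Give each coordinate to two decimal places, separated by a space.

-1.87 3.38

A=(0,0), D=(5.00,0)
B = A + 4.00·(cos174°, sin174°) = (-3.9781, 0.4181)
|BD| = 8.9878
circle(B,8.00) ∩ circle(D,10.00): a=2.4912, h=7.6022
  candidates: C₊=(-1.1359,7.8962) cross=68.327; C₋=(-1.8432,-7.2918) cross=-68.327
  mode - wants cross < 0 → take C=(-1.8432,-7.2918) (cross=-68.327)
ex = (C−B)/|BC| = (0.2669,-0.9637); ey = (0.9637,0.2669)
P = B + -2.29·ex + 2.82·ey = (-1.8714,3.3776)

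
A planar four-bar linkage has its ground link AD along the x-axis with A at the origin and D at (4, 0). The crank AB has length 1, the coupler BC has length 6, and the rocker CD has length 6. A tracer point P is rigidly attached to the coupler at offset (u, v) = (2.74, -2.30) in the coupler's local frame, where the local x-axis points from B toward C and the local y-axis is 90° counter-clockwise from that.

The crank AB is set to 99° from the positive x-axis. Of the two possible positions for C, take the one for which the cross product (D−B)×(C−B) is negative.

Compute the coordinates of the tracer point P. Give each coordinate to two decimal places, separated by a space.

-2.08 -2.03

A=(0,0), D=(4.00,0)
B = A + 1.00·(cos99°, sin99°) = (-0.1564, 0.9877)
|BD| = 4.2722
circle(B,6.00) ∩ circle(D,6.00): a=2.1361, h=5.6069
  candidates: C₊=(3.2180,5.9488) cross=23.954; C₋=(0.6255,-4.9611) cross=-23.954
  mode - wants cross < 0 → take C=(0.6255,-4.9611) (cross=-23.954)
ex = (C−B)/|BC| = (0.1303,-0.9915); ey = (0.9915,0.1303)
P = B + 2.74·ex + -2.30·ey = (-2.0797,-2.0287)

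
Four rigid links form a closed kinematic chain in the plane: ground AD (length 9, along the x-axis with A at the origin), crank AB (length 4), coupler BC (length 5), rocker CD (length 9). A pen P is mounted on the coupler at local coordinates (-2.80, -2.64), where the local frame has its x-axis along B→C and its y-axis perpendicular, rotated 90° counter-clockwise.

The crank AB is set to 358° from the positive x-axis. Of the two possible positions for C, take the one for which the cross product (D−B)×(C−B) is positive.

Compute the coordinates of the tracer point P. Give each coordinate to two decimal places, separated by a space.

7.82 -0.60

A=(0,0), D=(9.00,0)
B = A + 4.00·(cos358°, sin358°) = (3.9976, -0.1396)
|BD| = 5.0044
circle(B,5.00) ∩ circle(D,9.00): a=-3.0929, h=3.9286
  candidates: C₊=(0.7963,3.7012) cross=19.660; C₋=(1.0155,-4.1530) cross=-19.660
  mode + wants cross > 0 → take C=(0.7963,3.7012) (cross=19.660)
ex = (C−B)/|BC| = (-0.6403,0.7682); ey = (-0.7682,-0.6403)
P = B + -2.80·ex + -2.64·ey = (7.8182,-0.6002)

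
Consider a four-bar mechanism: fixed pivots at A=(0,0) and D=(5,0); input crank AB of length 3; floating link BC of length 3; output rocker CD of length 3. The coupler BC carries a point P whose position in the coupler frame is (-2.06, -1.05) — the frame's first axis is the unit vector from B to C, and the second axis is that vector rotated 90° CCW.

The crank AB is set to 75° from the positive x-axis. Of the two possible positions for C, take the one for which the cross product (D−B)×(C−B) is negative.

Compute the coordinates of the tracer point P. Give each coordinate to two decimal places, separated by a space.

A=(0,0), D=(5.00,0)
B = A + 3.00·(cos75°, sin75°) = (0.7765, 2.8978)
|BD| = 5.1221
circle(B,3.00) ∩ circle(D,3.00): a=2.5610, h=1.5624
  candidates: C₊=(3.7722,2.7372) cross=8.003; C₋=(2.0043,0.1606) cross=-8.003
  mode - wants cross < 0 → take C=(2.0043,0.1606) (cross=-8.003)
ex = (C−B)/|BC| = (0.4093,-0.9124); ey = (0.9124,0.4093)
P = B + -2.06·ex + -1.05·ey = (-1.0247,4.3476)

-1.02 4.35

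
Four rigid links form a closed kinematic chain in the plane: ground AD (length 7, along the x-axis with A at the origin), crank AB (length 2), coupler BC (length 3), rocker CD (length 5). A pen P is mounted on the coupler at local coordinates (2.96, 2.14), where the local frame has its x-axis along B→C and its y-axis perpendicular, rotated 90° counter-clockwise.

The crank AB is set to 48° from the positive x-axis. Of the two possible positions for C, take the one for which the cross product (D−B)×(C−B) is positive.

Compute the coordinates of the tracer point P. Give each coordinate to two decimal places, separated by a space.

A=(0,0), D=(7.00,0)
B = A + 2.00·(cos48°, sin48°) = (1.3383, 1.4863)
|BD| = 5.8536
circle(B,3.00) ∩ circle(D,5.00): a=1.5601, h=2.5624
  candidates: C₊=(3.4979,3.5686) cross=14.999; C₋=(2.1966,-1.3883) cross=-14.999
  mode + wants cross > 0 → take C=(3.4979,3.5686) (cross=14.999)
ex = (C−B)/|BC| = (0.7199,0.6941); ey = (-0.6941,0.7199)
P = B + 2.96·ex + 2.14·ey = (1.9837,5.0814)

1.98 5.08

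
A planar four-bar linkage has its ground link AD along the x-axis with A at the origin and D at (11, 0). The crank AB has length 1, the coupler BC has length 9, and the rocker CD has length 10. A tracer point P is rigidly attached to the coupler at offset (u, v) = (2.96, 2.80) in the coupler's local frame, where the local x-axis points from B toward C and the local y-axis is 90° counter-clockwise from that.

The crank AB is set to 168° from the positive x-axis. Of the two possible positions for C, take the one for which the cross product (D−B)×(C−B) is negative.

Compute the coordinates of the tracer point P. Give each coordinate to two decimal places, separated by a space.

3.00 -0.66

A=(0,0), D=(11.00,0)
B = A + 1.00·(cos168°, sin168°) = (-0.9781, 0.2079)
|BD| = 11.9800
circle(B,9.00) ∩ circle(D,10.00): a=5.1970, h=7.3479
  candidates: C₊=(4.3456,7.4645) cross=88.027; C₋=(4.0905,-7.2291) cross=-88.027
  mode - wants cross < 0 → take C=(4.0905,-7.2291) (cross=-88.027)
ex = (C−B)/|BC| = (0.5632,-0.8263); ey = (0.8263,0.5632)
P = B + 2.96·ex + 2.80·ey = (3.0026,-0.6611)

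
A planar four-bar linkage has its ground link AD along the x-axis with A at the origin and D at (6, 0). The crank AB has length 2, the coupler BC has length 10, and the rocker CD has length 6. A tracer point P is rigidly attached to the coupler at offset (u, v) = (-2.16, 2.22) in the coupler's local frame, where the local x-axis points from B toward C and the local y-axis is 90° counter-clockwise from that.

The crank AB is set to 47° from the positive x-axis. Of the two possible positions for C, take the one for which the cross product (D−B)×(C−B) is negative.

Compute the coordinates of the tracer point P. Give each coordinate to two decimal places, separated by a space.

1.31 4.56

A=(0,0), D=(6.00,0)
B = A + 2.00·(cos47°, sin47°) = (1.3640, 1.4627)
|BD| = 4.8613
circle(B,10.00) ∩ circle(D,6.00): a=9.0133, h=4.3314
  candidates: C₊=(11.2629,2.8814) cross=21.056; C₋=(8.6563,-5.3800) cross=-21.056
  mode - wants cross < 0 → take C=(8.6563,-5.3800) (cross=-21.056)
ex = (C−B)/|BC| = (0.7292,-0.6843); ey = (0.6843,0.7292)
P = B + -2.16·ex + 2.22·ey = (1.3079,4.5596)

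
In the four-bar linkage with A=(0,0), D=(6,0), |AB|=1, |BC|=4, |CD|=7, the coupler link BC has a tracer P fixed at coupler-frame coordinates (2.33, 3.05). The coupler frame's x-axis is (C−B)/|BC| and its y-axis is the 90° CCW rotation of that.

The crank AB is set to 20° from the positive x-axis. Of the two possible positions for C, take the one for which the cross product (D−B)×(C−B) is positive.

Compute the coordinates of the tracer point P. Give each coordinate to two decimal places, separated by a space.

-2.35 2.31

A=(0,0), D=(6.00,0)
B = A + 1.00·(cos20°, sin20°) = (0.9397, 0.3420)
|BD| = 5.0719
circle(B,4.00) ∩ circle(D,7.00): a=-0.7173, h=3.9352
  candidates: C₊=(0.4894,4.3166) cross=19.959; C₋=(-0.0414,-3.5358) cross=-19.959
  mode + wants cross > 0 → take C=(0.4894,4.3166) (cross=19.959)
ex = (C−B)/|BC| = (-0.1126,0.9936); ey = (-0.9936,-0.1126)
P = B + 2.33·ex + 3.05·ey = (-2.3532,2.3138)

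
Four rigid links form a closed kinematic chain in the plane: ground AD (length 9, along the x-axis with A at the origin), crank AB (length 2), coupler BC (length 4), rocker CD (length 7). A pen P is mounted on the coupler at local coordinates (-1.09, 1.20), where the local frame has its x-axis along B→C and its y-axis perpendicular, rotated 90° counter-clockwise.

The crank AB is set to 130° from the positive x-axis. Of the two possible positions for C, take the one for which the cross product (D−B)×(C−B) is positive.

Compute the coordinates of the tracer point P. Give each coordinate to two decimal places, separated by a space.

A=(0,0), D=(9.00,0)
B = A + 2.00·(cos130°, sin130°) = (-1.2856, 1.5321)
|BD| = 10.3991
circle(B,4.00) ∩ circle(D,7.00): a=3.6128, h=1.7168
  candidates: C₊=(2.5408,2.6979) cross=17.853; C₋=(2.0349,-0.6982) cross=-17.853
  mode + wants cross > 0 → take C=(2.5408,2.6979) (cross=17.853)
ex = (C−B)/|BC| = (0.9566,0.2914); ey = (-0.2914,0.9566)
P = B + -1.09·ex + 1.20·ey = (-2.6780,2.3623)

-2.68 2.36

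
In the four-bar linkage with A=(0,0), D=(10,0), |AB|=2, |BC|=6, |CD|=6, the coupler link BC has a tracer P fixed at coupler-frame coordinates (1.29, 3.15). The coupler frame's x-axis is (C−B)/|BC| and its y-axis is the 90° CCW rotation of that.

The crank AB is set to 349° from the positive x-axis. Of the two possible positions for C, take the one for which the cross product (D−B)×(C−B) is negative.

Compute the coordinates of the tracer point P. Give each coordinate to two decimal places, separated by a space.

5.11 0.92

A=(0,0), D=(10.00,0)
B = A + 2.00·(cos349°, sin349°) = (1.9633, -0.3816)
|BD| = 8.0458
circle(B,6.00) ∩ circle(D,6.00): a=4.0229, h=4.4515
  candidates: C₊=(5.7705,4.2557) cross=35.816; C₋=(6.1928,-4.6373) cross=-35.816
  mode - wants cross < 0 → take C=(6.1928,-4.6373) (cross=-35.816)
ex = (C−B)/|BC| = (0.7049,-0.7093); ey = (0.7093,0.7049)
P = B + 1.29·ex + 3.15·ey = (5.1069,0.9239)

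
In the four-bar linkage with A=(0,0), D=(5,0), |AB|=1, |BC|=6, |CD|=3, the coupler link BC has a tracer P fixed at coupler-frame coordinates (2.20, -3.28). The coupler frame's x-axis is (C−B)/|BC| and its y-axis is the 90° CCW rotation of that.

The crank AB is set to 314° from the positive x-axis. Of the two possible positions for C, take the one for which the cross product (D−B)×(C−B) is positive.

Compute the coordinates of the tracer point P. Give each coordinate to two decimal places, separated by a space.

A=(0,0), D=(5.00,0)
B = A + 1.00·(cos314°, sin314°) = (0.6947, -0.7193)
|BD| = 4.3650
circle(B,6.00) ∩ circle(D,3.00): a=5.2753, h=2.8586
  candidates: C₊=(5.4267,2.9695) cross=12.478; C₋=(6.3689,-2.6695) cross=-12.478
  mode + wants cross > 0 → take C=(5.4267,2.9695) (cross=12.478)
ex = (C−B)/|BC| = (0.7887,0.6148); ey = (-0.6148,0.7887)
P = B + 2.20·ex + -3.28·ey = (4.4463,-1.9536)

4.45 -1.95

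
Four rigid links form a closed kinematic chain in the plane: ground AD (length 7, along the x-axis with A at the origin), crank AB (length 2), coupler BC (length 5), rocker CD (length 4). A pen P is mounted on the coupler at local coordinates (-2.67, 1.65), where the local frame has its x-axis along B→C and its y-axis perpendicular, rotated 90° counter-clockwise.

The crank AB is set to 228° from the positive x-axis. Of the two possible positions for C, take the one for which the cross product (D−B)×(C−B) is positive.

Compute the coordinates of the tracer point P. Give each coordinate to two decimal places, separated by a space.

-4.47 -1.27

A=(0,0), D=(7.00,0)
B = A + 2.00·(cos228°, sin228°) = (-1.3383, -1.4863)
|BD| = 8.4697
circle(B,5.00) ∩ circle(D,4.00): a=4.7662, h=1.5112
  candidates: C₊=(3.0887,0.8379) cross=12.800; C₋=(3.6191,-2.1377) cross=-12.800
  mode + wants cross > 0 → take C=(3.0887,0.8379) (cross=12.800)
ex = (C−B)/|BC| = (0.8854,0.4648); ey = (-0.4648,0.8854)
P = B + -2.67·ex + 1.65·ey = (-4.4692,-1.2665)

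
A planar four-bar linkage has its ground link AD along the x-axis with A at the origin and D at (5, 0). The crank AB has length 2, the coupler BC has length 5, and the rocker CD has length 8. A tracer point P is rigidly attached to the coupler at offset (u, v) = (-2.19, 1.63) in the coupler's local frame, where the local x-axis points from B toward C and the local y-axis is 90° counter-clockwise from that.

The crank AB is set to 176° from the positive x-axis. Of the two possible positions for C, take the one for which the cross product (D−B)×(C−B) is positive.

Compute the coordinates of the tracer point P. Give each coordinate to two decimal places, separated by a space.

-3.96 -1.76

A=(0,0), D=(5.00,0)
B = A + 2.00·(cos176°, sin176°) = (-1.9951, 0.1395)
|BD| = 6.9965
circle(B,5.00) ∩ circle(D,8.00): a=0.7112, h=4.9492
  candidates: C₊=(-1.1854,5.0735) cross=34.627; C₋=(-1.3828,-4.8229) cross=-34.627
  mode + wants cross > 0 → take C=(-1.1854,5.0735) (cross=34.627)
ex = (C−B)/|BC| = (0.1619,0.9868); ey = (-0.9868,0.1619)
P = B + -2.19·ex + 1.63·ey = (-3.9583,-1.7576)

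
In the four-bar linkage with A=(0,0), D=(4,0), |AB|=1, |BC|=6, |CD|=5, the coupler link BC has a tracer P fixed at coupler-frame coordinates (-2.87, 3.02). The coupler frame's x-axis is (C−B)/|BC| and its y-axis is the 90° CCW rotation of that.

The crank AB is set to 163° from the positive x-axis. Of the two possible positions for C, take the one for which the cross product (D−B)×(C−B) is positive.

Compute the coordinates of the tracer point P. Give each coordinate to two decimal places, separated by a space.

-5.12 0.04

A=(0,0), D=(4.00,0)
B = A + 1.00·(cos163°, sin163°) = (-0.9563, 0.2924)
|BD| = 4.9649
circle(B,6.00) ∩ circle(D,5.00): a=3.5902, h=4.8073
  candidates: C₊=(2.9108,4.8799) cross=23.868; C₋=(2.3446,-4.7180) cross=-23.868
  mode + wants cross > 0 → take C=(2.9108,4.8799) (cross=23.868)
ex = (C−B)/|BC| = (0.6445,0.7646); ey = (-0.7646,0.6445)
P = B + -2.87·ex + 3.02·ey = (-5.1151,0.0444)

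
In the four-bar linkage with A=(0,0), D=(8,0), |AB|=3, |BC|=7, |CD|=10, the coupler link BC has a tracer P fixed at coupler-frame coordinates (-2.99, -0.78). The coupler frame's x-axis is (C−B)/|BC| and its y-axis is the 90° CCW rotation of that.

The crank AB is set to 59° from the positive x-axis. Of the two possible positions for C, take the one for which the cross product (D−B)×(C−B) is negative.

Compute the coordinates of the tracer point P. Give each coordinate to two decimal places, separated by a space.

A=(0,0), D=(8.00,0)
B = A + 3.00·(cos59°, sin59°) = (1.5451, 2.5715)
|BD| = 6.9482
circle(B,7.00) ∩ circle(D,10.00): a=-0.1959, h=6.9973
  candidates: C₊=(3.9528,9.1444) cross=48.619; C₋=(-1.2265,-3.8564) cross=-48.619
  mode - wants cross < 0 → take C=(-1.2265,-3.8564) (cross=-48.619)
ex = (C−B)/|BC| = (-0.3959,-0.9183); ey = (0.9183,-0.3959)
P = B + -2.99·ex + -0.78·ey = (2.0127,5.6260)

2.01 5.63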